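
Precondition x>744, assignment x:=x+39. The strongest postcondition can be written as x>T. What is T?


Formula: sp(P, x:=E) = exists old_x. (x = E[old_x/x]) AND P[old_x/x] (old_x is the value of x before the assignment; eliminate old_x by solving x = E[old_x/x] for old_x)
Step 1: Precondition P: x>744, i.e. old_x > 744
Step 2: Assignment gives x = old_x + 39, so old_x = x - 39
Step 3: Substitute into P: x - 39 > 744
Step 4: Simplify: x > 744+39 = 783

783


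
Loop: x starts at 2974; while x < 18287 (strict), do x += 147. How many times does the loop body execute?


Step 1: x goes from 2974 toward 18287 by 147; the body runs while x<18287, so iterations = ceil((bound-start)/step)
Step 2: Distance=15313
Step 3: ceil(15313/147)=105

105


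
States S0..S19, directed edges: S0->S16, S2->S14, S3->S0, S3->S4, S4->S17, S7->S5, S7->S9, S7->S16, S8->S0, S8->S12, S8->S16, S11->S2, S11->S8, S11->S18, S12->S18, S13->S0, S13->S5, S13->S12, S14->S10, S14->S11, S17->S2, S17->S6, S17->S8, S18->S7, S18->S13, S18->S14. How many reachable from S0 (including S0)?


BFS from S0:
  layer 0: {S0}
  layer 1: {S16}
Reachable set: {S0, S16}
Count = 2

2


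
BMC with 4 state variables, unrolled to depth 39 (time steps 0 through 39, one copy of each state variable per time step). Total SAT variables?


BMC unrolls to depth k, creating one copy of each state var for steps 0..k.
Step count = 39 + 1 = 40 (steps 0 through 39)
Vars per step = 4
Total = 4 * 40 = 160

160


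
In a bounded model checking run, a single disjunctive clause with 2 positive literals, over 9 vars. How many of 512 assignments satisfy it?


Step 1: Total=2^9=512
Step 2: Unsat when all 2 false: 2^7=128
Step 3: Sat=512-128=384

384


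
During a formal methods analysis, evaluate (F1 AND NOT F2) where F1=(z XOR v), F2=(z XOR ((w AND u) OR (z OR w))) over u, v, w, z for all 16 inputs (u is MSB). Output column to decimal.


F1 = (z XOR v)
F2 = (z XOR ((w AND u) OR (z OR w)))
Counterexample to F1=>F2 is where F1=1 and F2=0.
Evaluate each row (bits = u,v,w,z, MSB first):
  row 0 [0000]: F1=0 F2=0 -> F1&~F2 -> 0
  row 1 [0001]: F1=1 F2=0 -> F1&~F2 -> 1
  row 2 [0010]: F1=0 F2=1 -> F1&~F2 -> 0
  row 3 [0011]: F1=1 F2=0 -> F1&~F2 -> 1
  row 4 [0100]: F1=1 F2=0 -> F1&~F2 -> 1
  row 5 [0101]: F1=0 F2=0 -> F1&~F2 -> 0
  row 6 [0110]: F1=1 F2=1 -> F1&~F2 -> 0
  row 7 [0111]: F1=0 F2=0 -> F1&~F2 -> 0
  row 8 [1000]: F1=0 F2=0 -> F1&~F2 -> 0
  row 9 [1001]: F1=1 F2=0 -> F1&~F2 -> 1
  row 10 [1010]: F1=0 F2=1 -> F1&~F2 -> 0
  row 11 [1011]: F1=1 F2=0 -> F1&~F2 -> 1
  row 12 [1100]: F1=1 F2=0 -> F1&~F2 -> 1
  row 13 [1101]: F1=0 F2=0 -> F1&~F2 -> 0
  row 14 [1110]: F1=1 F2=1 -> F1&~F2 -> 0
  row 15 [1111]: F1=0 F2=0 -> F1&~F2 -> 0
Full result column, 4 rows per line (u,v fixed per line; w,z runs 00..11 left to right):
  rows 0-3 [u,v=00]: 0101  = hex 5
  rows 4-7 [u,v=01]: 1000  = hex 8
  rows 8-11 [u,v=10]: 0101  = hex 5
  rows 12-15 [u,v=11]: 1000  = hex 8
Counterexample vector (row 0 .. row 15) = 0101100001011000
Output column grouped in 4s = 0101 1000 0101 1000 = 0x5858
Convert to decimal digit by digit (value = value*16 + digit):
  5 -> 5
  5*16 + 8 = 88
  88*16 + 5 = 1413
  1413*16 + 8 = 22616
Decimal = 22616

22616


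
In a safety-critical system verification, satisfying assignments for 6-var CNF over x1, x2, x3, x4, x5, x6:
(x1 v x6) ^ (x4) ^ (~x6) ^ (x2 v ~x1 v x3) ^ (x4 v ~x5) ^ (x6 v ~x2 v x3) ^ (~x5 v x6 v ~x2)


CNF with 7 clauses over 6 vars (64 assignments).
An assignment satisfies CNF iff every clause has >=1 true literal.
Check each row (bits = x1,x2,x3,x4,x5,x6; clause T/F shown):
  row 0 [000000]: clauses=FFTTTTT -> 0
  row 1 [000001]: clauses=TFFTTTT -> 0
  row 2 [000010]: clauses=FFTTFTT -> 0
  row 3 [000011]: clauses=TFFTFTT -> 0
  row 4 [000100]: clauses=FTTTTTT -> 0
  (every remaining row is evaluated the same way; all 64 results are listed next)
Full result column, 8 rows per line (x1,x2,x3 fixed per line; x4,x5,x6 runs 000..111 left to right):
  rows 0-7 [x1,x2,x3=000]: 00000000  (ones: 0)
  rows 8-15 [x1,x2,x3=001]: 00000000  (ones: 0)
  rows 16-23 [x1,x2,x3=010]: 00000000  (ones: 0)
  rows 24-31 [x1,x2,x3=011]: 00000000  (ones: 0)
  rows 32-39 [x1,x2,x3=100]: 00000000  (ones: 0)
  rows 40-47 [x1,x2,x3=101]: 00001010  (ones: 2)
  rows 48-55 [x1,x2,x3=110]: 00000000  (ones: 0)
  rows 56-63 [x1,x2,x3=111]: 00001000  (ones: 1)
Satisfying assignments = 0+0+0+0+0+2+0+1 = 3

3


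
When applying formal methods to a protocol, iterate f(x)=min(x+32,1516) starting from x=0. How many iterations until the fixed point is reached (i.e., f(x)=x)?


Step 1: x=0, cap=1516, increment=32
Step 2: x grows by 32 each step until capped at 1516; fixed point is x=1516
Step 3: iterations = ceil(1516/32) = 48

48


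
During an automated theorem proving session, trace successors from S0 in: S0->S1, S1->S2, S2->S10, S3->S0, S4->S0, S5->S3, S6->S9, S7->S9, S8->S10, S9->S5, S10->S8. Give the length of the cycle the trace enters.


Trace from S0 until a state repeats:
  S0 -> S1 -> S2 -> S10 -> S8 -> S10
S10 first seen at step 3, revisited at step 5.
Cycle length = 5 - 3 = 2

2


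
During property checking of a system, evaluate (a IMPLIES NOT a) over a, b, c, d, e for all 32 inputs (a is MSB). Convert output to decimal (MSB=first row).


Formula: (a IMPLIES NOT a) over a, b, c, d, e (32 rows)
Evaluate each row (bits = a,b,c,d,e, MSB first):
  row 0 [00000]: (0 IMPLIES NOT 0) -> 1
  row 1 [00001]: (0 IMPLIES NOT 0) -> 1
  row 2 [00010]: (0 IMPLIES NOT 0) -> 1
  row 3 [00011]: (0 IMPLIES NOT 0) -> 1
  row 4 [00100]: (0 IMPLIES NOT 0) -> 1
  row 5 [00101]: (0 IMPLIES NOT 0) -> 1
  row 6 [00110]: (0 IMPLIES NOT 0) -> 1
  row 7 [00111]: (0 IMPLIES NOT 0) -> 1
  row 8 [01000]: (0 IMPLIES NOT 0) -> 1
  row 9 [01001]: (0 IMPLIES NOT 0) -> 1
  row 10 [01010]: (0 IMPLIES NOT 0) -> 1
  row 11 [01011]: (0 IMPLIES NOT 0) -> 1
  row 12 [01100]: (0 IMPLIES NOT 0) -> 1
  row 13 [01101]: (0 IMPLIES NOT 0) -> 1
  row 14 [01110]: (0 IMPLIES NOT 0) -> 1
  row 15 [01111]: (0 IMPLIES NOT 0) -> 1
  row 16 [10000]: (1 IMPLIES NOT 1) -> 0
  row 17 [10001]: (1 IMPLIES NOT 1) -> 0
  row 18 [10010]: (1 IMPLIES NOT 1) -> 0
  row 19 [10011]: (1 IMPLIES NOT 1) -> 0
  row 20 [10100]: (1 IMPLIES NOT 1) -> 0
  row 21 [10101]: (1 IMPLIES NOT 1) -> 0
  row 22 [10110]: (1 IMPLIES NOT 1) -> 0
  row 23 [10111]: (1 IMPLIES NOT 1) -> 0
  row 24 [11000]: (1 IMPLIES NOT 1) -> 0
  row 25 [11001]: (1 IMPLIES NOT 1) -> 0
  row 26 [11010]: (1 IMPLIES NOT 1) -> 0
  row 27 [11011]: (1 IMPLIES NOT 1) -> 0
  row 28 [11100]: (1 IMPLIES NOT 1) -> 0
  row 29 [11101]: (1 IMPLIES NOT 1) -> 0
  row 30 [11110]: (1 IMPLIES NOT 1) -> 0
  row 31 [11111]: (1 IMPLIES NOT 1) -> 0
Full result column, 4 rows per line (a,b,c fixed per line; d,e runs 00..11 left to right):
  rows 0-3 [a,b,c=000]: 1111  = hex F
  rows 4-7 [a,b,c=001]: 1111  = hex F
  rows 8-11 [a,b,c=010]: 1111  = hex F
  rows 12-15 [a,b,c=011]: 1111  = hex F
  rows 16-19 [a,b,c=100]: 0000  = hex 0
  rows 20-23 [a,b,c=101]: 0000  = hex 0
  rows 24-27 [a,b,c=110]: 0000  = hex 0
  rows 28-31 [a,b,c=111]: 0000  = hex 0
Output column (row 0 .. row 31) = 11111111111111110000000000000000
Output column grouped in 4s = 1111 1111 1111 1111 0000 0000 0000 0000 = 0xFFFF0000
Convert to decimal digit by digit (value = value*16 + digit):
  F -> 15
  15*16 + 15 (F) = 255
  255*16 + 15 (F) = 4095
  4095*16 + 15 (F) = 65535
  65535*16 + 0 = 1048560
  1048560*16 + 0 = 16776960
  16776960*16 + 0 = 268431360
  268431360*16 + 0 = 4294901760
Decimal = 4294901760

4294901760


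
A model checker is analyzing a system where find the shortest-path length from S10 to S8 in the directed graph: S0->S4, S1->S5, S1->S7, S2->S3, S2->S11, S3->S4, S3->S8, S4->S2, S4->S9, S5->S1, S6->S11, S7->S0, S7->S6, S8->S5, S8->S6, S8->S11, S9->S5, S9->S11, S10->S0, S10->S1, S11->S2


BFS layer-by-layer from S10:
  dist 0: {S10}
  dist 1: {S0, S1}
  dist 2: {S4, S5, S7}
  dist 3: {S2, S6, S9}
  dist 4: {S3, S11}
  dist 5: {S8}
  -> S8 reached at distance 5
Shortest path length = 5

5


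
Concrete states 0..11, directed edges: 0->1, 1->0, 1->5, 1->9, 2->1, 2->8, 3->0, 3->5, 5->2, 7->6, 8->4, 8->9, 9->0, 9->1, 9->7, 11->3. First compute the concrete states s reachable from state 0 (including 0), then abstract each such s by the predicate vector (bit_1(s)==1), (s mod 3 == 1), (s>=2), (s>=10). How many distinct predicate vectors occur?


BFS from 0:
Concrete reachable: {0, 1, 2, 4, 5, 6, 7, 8, 9}
Abstract via predicates (bit_1(s)==1), (s mod 3 == 1), (s>=2), (s>=10):
  (0,0,0,0) <- {0}
  (0,0,1,0) <- {5, 8, 9}
  (0,1,0,0) <- {1}
  (0,1,1,0) <- {4}
  (1,0,1,0) <- {2, 6}
  (1,1,1,0) <- {7}
Distinct abstract states = 6

6


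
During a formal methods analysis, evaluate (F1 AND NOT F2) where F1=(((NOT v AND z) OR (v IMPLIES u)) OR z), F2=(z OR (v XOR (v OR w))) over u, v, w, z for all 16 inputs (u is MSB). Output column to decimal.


F1 = (((NOT v AND z) OR (v IMPLIES u)) OR z)
F2 = (z OR (v XOR (v OR w)))
Counterexample to F1=>F2 is where F1=1 and F2=0.
Evaluate each row (bits = u,v,w,z, MSB first):
  row 0 [0000]: F1=1 F2=0 -> F1&~F2 -> 1
  row 1 [0001]: F1=1 F2=1 -> F1&~F2 -> 0
  row 2 [0010]: F1=1 F2=1 -> F1&~F2 -> 0
  row 3 [0011]: F1=1 F2=1 -> F1&~F2 -> 0
  row 4 [0100]: F1=0 F2=0 -> F1&~F2 -> 0
  row 5 [0101]: F1=1 F2=1 -> F1&~F2 -> 0
  row 6 [0110]: F1=0 F2=0 -> F1&~F2 -> 0
  row 7 [0111]: F1=1 F2=1 -> F1&~F2 -> 0
  row 8 [1000]: F1=1 F2=0 -> F1&~F2 -> 1
  row 9 [1001]: F1=1 F2=1 -> F1&~F2 -> 0
  row 10 [1010]: F1=1 F2=1 -> F1&~F2 -> 0
  row 11 [1011]: F1=1 F2=1 -> F1&~F2 -> 0
  row 12 [1100]: F1=1 F2=0 -> F1&~F2 -> 1
  row 13 [1101]: F1=1 F2=1 -> F1&~F2 -> 0
  row 14 [1110]: F1=1 F2=0 -> F1&~F2 -> 1
  row 15 [1111]: F1=1 F2=1 -> F1&~F2 -> 0
Full result column, 4 rows per line (u,v fixed per line; w,z runs 00..11 left to right):
  rows 0-3 [u,v=00]: 1000  = hex 8
  rows 4-7 [u,v=01]: 0000  = hex 0
  rows 8-11 [u,v=10]: 1000  = hex 8
  rows 12-15 [u,v=11]: 1010  = hex A
Counterexample vector (row 0 .. row 15) = 1000000010001010
Output column grouped in 4s = 1000 0000 1000 1010 = 0x808A
Convert to decimal digit by digit (value = value*16 + digit):
  8 -> 8
  8*16 + 0 = 128
  128*16 + 8 = 2056
  2056*16 + 10 (A) = 32906
Decimal = 32906

32906


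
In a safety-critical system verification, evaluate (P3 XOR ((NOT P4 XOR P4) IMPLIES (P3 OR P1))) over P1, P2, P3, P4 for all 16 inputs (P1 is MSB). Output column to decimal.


Formula: (P3 XOR ((NOT P4 XOR P4) IMPLIES (P3 OR P1))) over P1, P2, P3, P4 (16 rows)
Evaluate each row (bits = P1,P2,P3,P4, MSB first):
  row 0 [0000]: (0 XOR ((NOT 0 XOR 0) IMPLIES (0 OR 0))) -> 0
  row 1 [0001]: (0 XOR ((NOT 1 XOR 1) IMPLIES (0 OR 0))) -> 0
  row 2 [0010]: (1 XOR ((NOT 0 XOR 0) IMPLIES (1 OR 0))) -> 0
  row 3 [0011]: (1 XOR ((NOT 1 XOR 1) IMPLIES (1 OR 0))) -> 0
  row 4 [0100]: (0 XOR ((NOT 0 XOR 0) IMPLIES (0 OR 0))) -> 0
  row 5 [0101]: (0 XOR ((NOT 1 XOR 1) IMPLIES (0 OR 0))) -> 0
  row 6 [0110]: (1 XOR ((NOT 0 XOR 0) IMPLIES (1 OR 0))) -> 0
  row 7 [0111]: (1 XOR ((NOT 1 XOR 1) IMPLIES (1 OR 0))) -> 0
  row 8 [1000]: (0 XOR ((NOT 0 XOR 0) IMPLIES (0 OR 1))) -> 1
  row 9 [1001]: (0 XOR ((NOT 1 XOR 1) IMPLIES (0 OR 1))) -> 1
  row 10 [1010]: (1 XOR ((NOT 0 XOR 0) IMPLIES (1 OR 1))) -> 0
  row 11 [1011]: (1 XOR ((NOT 1 XOR 1) IMPLIES (1 OR 1))) -> 0
  row 12 [1100]: (0 XOR ((NOT 0 XOR 0) IMPLIES (0 OR 1))) -> 1
  row 13 [1101]: (0 XOR ((NOT 1 XOR 1) IMPLIES (0 OR 1))) -> 1
  row 14 [1110]: (1 XOR ((NOT 0 XOR 0) IMPLIES (1 OR 1))) -> 0
  row 15 [1111]: (1 XOR ((NOT 1 XOR 1) IMPLIES (1 OR 1))) -> 0
Full result column, 4 rows per line (P1,P2 fixed per line; P3,P4 runs 00..11 left to right):
  rows 0-3 [P1,P2=00]: 0000  = hex 0
  rows 4-7 [P1,P2=01]: 0000  = hex 0
  rows 8-11 [P1,P2=10]: 1100  = hex C
  rows 12-15 [P1,P2=11]: 1100  = hex C
Output column (row 0 .. row 15) = 0000000011001100
Output column grouped in 4s = 0000 0000 1100 1100 = 0x00CC
Convert to decimal digit by digit (value = value*16 + digit):
  0 -> 0
  0*16 + 0 = 0
  0*16 + 12 (C) = 12
  12*16 + 12 (C) = 204
Decimal = 204

204


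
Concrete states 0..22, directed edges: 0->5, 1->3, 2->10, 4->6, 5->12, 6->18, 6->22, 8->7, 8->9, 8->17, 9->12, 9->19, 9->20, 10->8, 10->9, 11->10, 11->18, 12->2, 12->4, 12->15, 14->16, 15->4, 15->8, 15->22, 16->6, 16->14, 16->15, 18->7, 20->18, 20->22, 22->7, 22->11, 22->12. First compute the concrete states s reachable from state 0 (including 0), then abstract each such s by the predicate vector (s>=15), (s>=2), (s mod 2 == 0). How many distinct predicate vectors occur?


BFS from 0:
Concrete reachable: {0, 2, 4, 5, 6, 7, 8, 9, 10, 11, 12, 15, 17, 18, 19, 20, 22}
Abstract via predicates (s>=15), (s>=2), (s mod 2 == 0):
  (0,0,1) <- {0}
  (0,1,0) <- {5, 7, 9, 11}
  (0,1,1) <- {2, 4, 6, 8, 10, 12}
  (1,1,0) <- {15, 17, 19}
  (1,1,1) <- {18, 20, 22}
Distinct abstract states = 5

5


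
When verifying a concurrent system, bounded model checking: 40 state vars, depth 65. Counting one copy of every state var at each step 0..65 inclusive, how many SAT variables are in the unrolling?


BMC unrolls to depth k, creating one copy of each state var for steps 0..k.
Step count = 65 + 1 = 66 (steps 0 through 65)
Vars per step = 40
Total = 40 * 66 = 2640

2640


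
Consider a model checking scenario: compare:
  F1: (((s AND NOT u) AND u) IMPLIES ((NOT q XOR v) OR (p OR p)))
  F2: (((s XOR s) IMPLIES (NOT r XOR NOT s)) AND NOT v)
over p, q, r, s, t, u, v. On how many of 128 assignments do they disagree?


F1 = (((s AND NOT u) AND u) IMPLIES ((NOT q XOR v) OR (p OR p)))
F2 = (((s XOR s) IMPLIES (NOT r XOR NOT s)) AND NOT v)
Evaluate both on each of 128 rows (bits = p,q,r,s,t,u,v):
  row 0 [0000000]: F1=1 F2=1 -> 0
  row 1 [0000001]: F1=1 F2=0 (differ) -> 1
  row 2 [0000010]: F1=1 F2=1 -> 0
  row 3 [0000011]: F1=1 F2=0 (differ) -> 1
  row 4 [0000100]: F1=1 F2=1 -> 0
  (every remaining row is evaluated the same way; all 128 results are listed next)
Full result column, 8 rows per line (p,q,r,s fixed per line; t,u,v runs 000..111 left to right):
  rows 0-7 [p,q,r,s=0000]: 01010101  (ones: 4)
  rows 8-15 [p,q,r,s=0001]: 01010101  (ones: 4)
  rows 16-23 [p,q,r,s=0010]: 01010101  (ones: 4)
  rows 24-31 [p,q,r,s=0011]: 01010101  (ones: 4)
  rows 32-39 [p,q,r,s=0100]: 01010101  (ones: 4)
  rows 40-47 [p,q,r,s=0101]: 01010101  (ones: 4)
  rows 48-55 [p,q,r,s=0110]: 01010101  (ones: 4)
  rows 56-63 [p,q,r,s=0111]: 01010101  (ones: 4)
  rows 64-71 [p,q,r,s=1000]: 01010101  (ones: 4)
  rows 72-79 [p,q,r,s=1001]: 01010101  (ones: 4)
  rows 80-87 [p,q,r,s=1010]: 01010101  (ones: 4)
  rows 88-95 [p,q,r,s=1011]: 01010101  (ones: 4)
  rows 96-103 [p,q,r,s=1100]: 01010101  (ones: 4)
  rows 104-111 [p,q,r,s=1101]: 01010101  (ones: 4)
  rows 112-119 [p,q,r,s=1110]: 01010101  (ones: 4)
  rows 120-127 [p,q,r,s=1111]: 01010101  (ones: 4)
Disagreements = 4+4+4+4+4+4+4+4+4+4+4+4+4+4+4+4 = 64

64


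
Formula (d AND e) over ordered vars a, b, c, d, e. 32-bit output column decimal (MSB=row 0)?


Formula: (d AND e) over a, b, c, d, e (32 rows)
Evaluate each row (bits = a,b,c,d,e, MSB first):
  row 0 [00000]: (0 AND 0) -> 0
  row 1 [00001]: (0 AND 1) -> 0
  row 2 [00010]: (1 AND 0) -> 0
  row 3 [00011]: (1 AND 1) -> 1
  row 4 [00100]: (0 AND 0) -> 0
  row 5 [00101]: (0 AND 1) -> 0
  row 6 [00110]: (1 AND 0) -> 0
  row 7 [00111]: (1 AND 1) -> 1
  row 8 [01000]: (0 AND 0) -> 0
  row 9 [01001]: (0 AND 1) -> 0
  row 10 [01010]: (1 AND 0) -> 0
  row 11 [01011]: (1 AND 1) -> 1
  row 12 [01100]: (0 AND 0) -> 0
  row 13 [01101]: (0 AND 1) -> 0
  row 14 [01110]: (1 AND 0) -> 0
  row 15 [01111]: (1 AND 1) -> 1
  row 16 [10000]: (0 AND 0) -> 0
  row 17 [10001]: (0 AND 1) -> 0
  row 18 [10010]: (1 AND 0) -> 0
  row 19 [10011]: (1 AND 1) -> 1
  row 20 [10100]: (0 AND 0) -> 0
  row 21 [10101]: (0 AND 1) -> 0
  row 22 [10110]: (1 AND 0) -> 0
  row 23 [10111]: (1 AND 1) -> 1
  row 24 [11000]: (0 AND 0) -> 0
  row 25 [11001]: (0 AND 1) -> 0
  row 26 [11010]: (1 AND 0) -> 0
  row 27 [11011]: (1 AND 1) -> 1
  row 28 [11100]: (0 AND 0) -> 0
  row 29 [11101]: (0 AND 1) -> 0
  row 30 [11110]: (1 AND 0) -> 0
  row 31 [11111]: (1 AND 1) -> 1
Full result column, 4 rows per line (a,b,c fixed per line; d,e runs 00..11 left to right):
  rows 0-3 [a,b,c=000]: 0001  = hex 1
  rows 4-7 [a,b,c=001]: 0001  = hex 1
  rows 8-11 [a,b,c=010]: 0001  = hex 1
  rows 12-15 [a,b,c=011]: 0001  = hex 1
  rows 16-19 [a,b,c=100]: 0001  = hex 1
  rows 20-23 [a,b,c=101]: 0001  = hex 1
  rows 24-27 [a,b,c=110]: 0001  = hex 1
  rows 28-31 [a,b,c=111]: 0001  = hex 1
Output column (row 0 .. row 31) = 00010001000100010001000100010001
Output column grouped in 4s = 0001 0001 0001 0001 0001 0001 0001 0001 = 0x11111111
Convert to decimal digit by digit (value = value*16 + digit):
  1 -> 1
  1*16 + 1 = 17
  17*16 + 1 = 273
  273*16 + 1 = 4369
  4369*16 + 1 = 69905
  69905*16 + 1 = 1118481
  1118481*16 + 1 = 17895697
  17895697*16 + 1 = 286331153
Decimal = 286331153

286331153


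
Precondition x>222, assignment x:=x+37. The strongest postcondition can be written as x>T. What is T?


Formula: sp(P, x:=E) = exists old_x. (x = E[old_x/x]) AND P[old_x/x] (old_x is the value of x before the assignment; eliminate old_x by solving x = E[old_x/x] for old_x)
Step 1: Precondition P: x>222, i.e. old_x > 222
Step 2: Assignment gives x = old_x + 37, so old_x = x - 37
Step 3: Substitute into P: x - 37 > 222
Step 4: Simplify: x > 222+37 = 259

259


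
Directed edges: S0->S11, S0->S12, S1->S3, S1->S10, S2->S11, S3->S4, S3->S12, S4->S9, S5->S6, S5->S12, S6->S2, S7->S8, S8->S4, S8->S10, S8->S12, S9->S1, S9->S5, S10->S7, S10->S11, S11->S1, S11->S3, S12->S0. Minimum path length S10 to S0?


BFS layer-by-layer from S10:
  dist 0: {S10}
  dist 1: {S7, S11}
  dist 2: {S1, S3, S8}
  dist 3: {S4, S12}
  dist 4: {S0, S9}
  -> S0 reached at distance 4
Shortest path length = 4

4


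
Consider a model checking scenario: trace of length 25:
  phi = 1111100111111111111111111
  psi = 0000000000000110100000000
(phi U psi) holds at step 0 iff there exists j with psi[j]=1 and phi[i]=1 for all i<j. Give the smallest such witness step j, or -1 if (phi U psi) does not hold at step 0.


(phi U psi) at 0: need smallest j with psi[j]=1 and phi[i]=1 for all i in [0,j).
Scan from step 0:
  step 0: phi=1, psi=0 -> continue
  step 1: phi=1, psi=0 -> continue
  step 2: phi=1, psi=0 -> continue
  step 3: phi=1, psi=0 -> continue
  step 5: phi=0 -> phi-prefix broken from here
  step 13: psi=1 but phi already failed -> not a witness
  step 14: psi=1 but phi already failed -> not a witness
  step 16: psi=1 but phi already failed -> not a witness
  end of trace: no witness -> -1
Witness step = -1

-1


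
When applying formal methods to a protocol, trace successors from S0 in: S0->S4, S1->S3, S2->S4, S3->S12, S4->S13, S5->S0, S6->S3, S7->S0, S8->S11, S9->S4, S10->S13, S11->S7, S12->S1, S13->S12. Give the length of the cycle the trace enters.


Trace from S0 until a state repeats:
  S0 -> S4 -> S13 -> S12 -> S1 -> S3 -> S12
S12 first seen at step 3, revisited at step 6.
Cycle length = 6 - 3 = 3

3


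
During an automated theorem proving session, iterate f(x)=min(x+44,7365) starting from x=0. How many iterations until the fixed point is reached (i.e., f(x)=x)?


Step 1: x=0, cap=7365, increment=44
Step 2: x grows by 44 each step until capped at 7365; fixed point is x=7365
Step 3: iterations = ceil(7365/44) = 168

168


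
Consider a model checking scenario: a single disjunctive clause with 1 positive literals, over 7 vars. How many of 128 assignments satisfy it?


Step 1: Total=2^7=128
Step 2: Unsat when all 1 false: 2^6=64
Step 3: Sat=128-64=64

64


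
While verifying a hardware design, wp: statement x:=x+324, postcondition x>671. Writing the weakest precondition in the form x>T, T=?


Formula: wp(x:=E, P) = P[E/x] (substitute E for x in postcondition)
Step 1: Postcondition: x>671
Step 2: Substitute x+324 for x: x+324>671
Step 3: Solve for x: x > 671-324 = 347

347


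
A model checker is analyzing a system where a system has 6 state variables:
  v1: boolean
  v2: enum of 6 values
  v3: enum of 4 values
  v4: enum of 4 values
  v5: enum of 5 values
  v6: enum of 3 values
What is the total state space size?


State space = product of domain sizes of all variables.
Domain sizes:
  v1 (boolean): 2
  v2 (enum of 6 values): 6
  v3 (enum of 4 values): 4
  v4 (enum of 4 values): 4
  v5 (enum of 5 values): 5
  v6 (enum of 3 values): 3
Product = 2 * 6 * 4 * 4 * 5 * 3 = 2880

2880


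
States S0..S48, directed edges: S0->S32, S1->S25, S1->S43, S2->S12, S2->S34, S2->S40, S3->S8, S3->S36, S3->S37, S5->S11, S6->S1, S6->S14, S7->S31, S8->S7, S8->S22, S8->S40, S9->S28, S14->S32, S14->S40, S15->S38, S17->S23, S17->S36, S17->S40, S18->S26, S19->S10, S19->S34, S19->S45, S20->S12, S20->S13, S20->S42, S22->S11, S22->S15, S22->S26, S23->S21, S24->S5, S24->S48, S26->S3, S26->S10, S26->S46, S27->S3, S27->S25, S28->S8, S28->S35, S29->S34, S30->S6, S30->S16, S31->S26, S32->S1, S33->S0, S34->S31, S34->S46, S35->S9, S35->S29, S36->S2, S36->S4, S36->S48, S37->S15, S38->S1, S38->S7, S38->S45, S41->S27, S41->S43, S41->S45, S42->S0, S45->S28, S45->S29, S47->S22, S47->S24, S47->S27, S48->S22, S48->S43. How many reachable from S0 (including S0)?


BFS from S0:
  layer 0: {S0}
  layer 1: {S32}
  layer 2: {S1}
  layer 3: {S25, S43}
Reachable set: {S0, S1, S25, S32, S43}
Count = 5

5


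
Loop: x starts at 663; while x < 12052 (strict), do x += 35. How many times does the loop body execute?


Step 1: x goes from 663 toward 12052 by 35; the body runs while x<12052, so iterations = ceil((bound-start)/step)
Step 2: Distance=11389
Step 3: ceil(11389/35)=326

326


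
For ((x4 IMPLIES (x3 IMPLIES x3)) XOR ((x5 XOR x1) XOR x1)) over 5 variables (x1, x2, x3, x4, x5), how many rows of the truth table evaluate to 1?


Formula: ((x4 IMPLIES (x3 IMPLIES x3)) XOR ((x5 XOR x1) XOR x1)) over 5 vars (32 rows)
Evaluate each row (x1, x2, x3, x4, x5 as bits, MSB first):
  row 0 [00000]: ((0 IMPLIES (0 IMPLIES 0)) XOR ((0 XOR 0) XOR 0)) -> 1
  row 1 [00001]: ((0 IMPLIES (0 IMPLIES 0)) XOR ((1 XOR 0) XOR 0)) -> 0
  row 2 [00010]: ((1 IMPLIES (0 IMPLIES 0)) XOR ((0 XOR 0) XOR 0)) -> 1
  row 3 [00011]: ((1 IMPLIES (0 IMPLIES 0)) XOR ((1 XOR 0) XOR 0)) -> 0
  row 4 [00100]: ((0 IMPLIES (1 IMPLIES 1)) XOR ((0 XOR 0) XOR 0)) -> 1
  row 5 [00101]: ((0 IMPLIES (1 IMPLIES 1)) XOR ((1 XOR 0) XOR 0)) -> 0
  row 6 [00110]: ((1 IMPLIES (1 IMPLIES 1)) XOR ((0 XOR 0) XOR 0)) -> 1
  row 7 [00111]: ((1 IMPLIES (1 IMPLIES 1)) XOR ((1 XOR 0) XOR 0)) -> 0
  row 8 [01000]: ((0 IMPLIES (0 IMPLIES 0)) XOR ((0 XOR 0) XOR 0)) -> 1
  row 9 [01001]: ((0 IMPLIES (0 IMPLIES 0)) XOR ((1 XOR 0) XOR 0)) -> 0
  row 10 [01010]: ((1 IMPLIES (0 IMPLIES 0)) XOR ((0 XOR 0) XOR 0)) -> 1
  row 11 [01011]: ((1 IMPLIES (0 IMPLIES 0)) XOR ((1 XOR 0) XOR 0)) -> 0
  row 12 [01100]: ((0 IMPLIES (1 IMPLIES 1)) XOR ((0 XOR 0) XOR 0)) -> 1
  row 13 [01101]: ((0 IMPLIES (1 IMPLIES 1)) XOR ((1 XOR 0) XOR 0)) -> 0
  row 14 [01110]: ((1 IMPLIES (1 IMPLIES 1)) XOR ((0 XOR 0) XOR 0)) -> 1
  row 15 [01111]: ((1 IMPLIES (1 IMPLIES 1)) XOR ((1 XOR 0) XOR 0)) -> 0
  row 16 [10000]: ((0 IMPLIES (0 IMPLIES 0)) XOR ((0 XOR 1) XOR 1)) -> 1
  row 17 [10001]: ((0 IMPLIES (0 IMPLIES 0)) XOR ((1 XOR 1) XOR 1)) -> 0
  row 18 [10010]: ((1 IMPLIES (0 IMPLIES 0)) XOR ((0 XOR 1) XOR 1)) -> 1
  row 19 [10011]: ((1 IMPLIES (0 IMPLIES 0)) XOR ((1 XOR 1) XOR 1)) -> 0
  row 20 [10100]: ((0 IMPLIES (1 IMPLIES 1)) XOR ((0 XOR 1) XOR 1)) -> 1
  row 21 [10101]: ((0 IMPLIES (1 IMPLIES 1)) XOR ((1 XOR 1) XOR 1)) -> 0
  row 22 [10110]: ((1 IMPLIES (1 IMPLIES 1)) XOR ((0 XOR 1) XOR 1)) -> 1
  row 23 [10111]: ((1 IMPLIES (1 IMPLIES 1)) XOR ((1 XOR 1) XOR 1)) -> 0
  row 24 [11000]: ((0 IMPLIES (0 IMPLIES 0)) XOR ((0 XOR 1) XOR 1)) -> 1
  row 25 [11001]: ((0 IMPLIES (0 IMPLIES 0)) XOR ((1 XOR 1) XOR 1)) -> 0
  row 26 [11010]: ((1 IMPLIES (0 IMPLIES 0)) XOR ((0 XOR 1) XOR 1)) -> 1
  row 27 [11011]: ((1 IMPLIES (0 IMPLIES 0)) XOR ((1 XOR 1) XOR 1)) -> 0
  row 28 [11100]: ((0 IMPLIES (1 IMPLIES 1)) XOR ((0 XOR 1) XOR 1)) -> 1
  row 29 [11101]: ((0 IMPLIES (1 IMPLIES 1)) XOR ((1 XOR 1) XOR 1)) -> 0
  row 30 [11110]: ((1 IMPLIES (1 IMPLIES 1)) XOR ((0 XOR 1) XOR 1)) -> 1
  row 31 [11111]: ((1 IMPLIES (1 IMPLIES 1)) XOR ((1 XOR 1) XOR 1)) -> 0
Full result column, 8 rows per line (x1,x2 fixed per line; x3,x4,x5 runs 000..111 left to right):
  rows 0-7 [x1,x2=00]: 10101010  (ones: 4)
  rows 8-15 [x1,x2=01]: 10101010  (ones: 4)
  rows 16-23 [x1,x2=10]: 10101010  (ones: 4)
  rows 24-31 [x1,x2=11]: 10101010  (ones: 4)
Count of 1-rows = 4+4+4+4 = 16

16


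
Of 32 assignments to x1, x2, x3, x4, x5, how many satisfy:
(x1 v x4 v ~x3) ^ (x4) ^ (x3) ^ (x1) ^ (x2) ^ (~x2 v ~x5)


CNF with 6 clauses over 5 vars (32 assignments).
An assignment satisfies CNF iff every clause has >=1 true literal.
Check each row (bits = x1,x2,x3,x4,x5; clause T/F shown):
  row 0 [00000]: clauses=TFFFFT -> 0
  row 1 [00001]: clauses=TFFFFT -> 0
  row 2 [00010]: clauses=TTFFFT -> 0
  row 3 [00011]: clauses=TTFFFT -> 0
  row 4 [00100]: clauses=FFTFFT -> 0
  row 5 [00101]: clauses=FFTFFT -> 0
  row 6 [00110]: clauses=TTTFFT -> 0
  row 7 [00111]: clauses=TTTFFT -> 0
  row 8 [01000]: clauses=TFFFTT -> 0
  row 9 [01001]: clauses=TFFFTF -> 0
  row 10 [01010]: clauses=TTFFTT -> 0
  row 11 [01011]: clauses=TTFFTF -> 0
  row 12 [01100]: clauses=FFTFTT -> 0
  row 13 [01101]: clauses=FFTFTF -> 0
  row 14 [01110]: clauses=TTTFTT -> 0
  row 15 [01111]: clauses=TTTFTF -> 0
  row 16 [10000]: clauses=TFFTFT -> 0
  row 17 [10001]: clauses=TFFTFT -> 0
  row 18 [10010]: clauses=TTFTFT -> 0
  row 19 [10011]: clauses=TTFTFT -> 0
  row 20 [10100]: clauses=TFTTFT -> 0
  row 21 [10101]: clauses=TFTTFT -> 0
  row 22 [10110]: clauses=TTTTFT -> 0
  row 23 [10111]: clauses=TTTTFT -> 0
  row 24 [11000]: clauses=TFFTTT -> 0
  row 25 [11001]: clauses=TFFTTF -> 0
  row 26 [11010]: clauses=TTFTTT -> 0
  row 27 [11011]: clauses=TTFTTF -> 0
  row 28 [11100]: clauses=TFTTTT -> 0
  row 29 [11101]: clauses=TFTTTF -> 0
  row 30 [11110]: clauses=TTTTTT -> 1
  row 31 [11111]: clauses=TTTTTF -> 0
Full result column, 8 rows per line (x1,x2 fixed per line; x3,x4,x5 runs 000..111 left to right):
  rows 0-7 [x1,x2=00]: 00000000  (ones: 0)
  rows 8-15 [x1,x2=01]: 00000000  (ones: 0)
  rows 16-23 [x1,x2=10]: 00000000  (ones: 0)
  rows 24-31 [x1,x2=11]: 00000010  (ones: 1)
Satisfying assignments = 0+0+0+1 = 1

1


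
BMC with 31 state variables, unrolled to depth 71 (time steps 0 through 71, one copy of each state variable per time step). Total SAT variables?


BMC unrolls to depth k, creating one copy of each state var for steps 0..k.
Step count = 71 + 1 = 72 (steps 0 through 71)
Vars per step = 31
Total = 31 * 72 = 2232

2232


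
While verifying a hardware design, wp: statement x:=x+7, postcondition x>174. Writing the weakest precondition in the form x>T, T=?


Formula: wp(x:=E, P) = P[E/x] (substitute E for x in postcondition)
Step 1: Postcondition: x>174
Step 2: Substitute x+7 for x: x+7>174
Step 3: Solve for x: x > 174-7 = 167

167


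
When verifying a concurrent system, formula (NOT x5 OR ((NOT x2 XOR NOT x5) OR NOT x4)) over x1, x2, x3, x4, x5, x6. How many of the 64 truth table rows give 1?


Formula: (NOT x5 OR ((NOT x2 XOR NOT x5) OR NOT x4)) over 6 vars (64 rows)
Evaluate each row (x1, x2, x3, x4, x5, x6 as bits, MSB first):
  row 0 [000000]: (NOT 0 OR ((NOT 0 XOR NOT 0) OR NOT 0)) -> 1
  row 1 [000001]: (NOT 0 OR ((NOT 0 XOR NOT 0) OR NOT 0)) -> 1
  row 2 [000010]: (NOT 1 OR ((NOT 0 XOR NOT 1) OR NOT 0)) -> 1
  row 3 [000011]: (NOT 1 OR ((NOT 0 XOR NOT 1) OR NOT 0)) -> 1
  row 4 [000100]: (NOT 0 OR ((NOT 0 XOR NOT 0) OR NOT 1)) -> 1
  (every remaining row is evaluated the same way; all 64 results are listed next)
Full result column, 8 rows per line (x1,x2,x3 fixed per line; x4,x5,x6 runs 000..111 left to right):
  rows 0-7 [x1,x2,x3=000]: 11111111  (ones: 8)
  rows 8-15 [x1,x2,x3=001]: 11111111  (ones: 8)
  rows 16-23 [x1,x2,x3=010]: 11111100  (ones: 6)
  rows 24-31 [x1,x2,x3=011]: 11111100  (ones: 6)
  rows 32-39 [x1,x2,x3=100]: 11111111  (ones: 8)
  rows 40-47 [x1,x2,x3=101]: 11111111  (ones: 8)
  rows 48-55 [x1,x2,x3=110]: 11111100  (ones: 6)
  rows 56-63 [x1,x2,x3=111]: 11111100  (ones: 6)
Count of 1-rows = 8+8+6+6+8+8+6+6 = 56

56


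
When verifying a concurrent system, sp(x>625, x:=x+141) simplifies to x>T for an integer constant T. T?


Formula: sp(P, x:=E) = exists old_x. (x = E[old_x/x]) AND P[old_x/x] (old_x is the value of x before the assignment; eliminate old_x by solving x = E[old_x/x] for old_x)
Step 1: Precondition P: x>625, i.e. old_x > 625
Step 2: Assignment gives x = old_x + 141, so old_x = x - 141
Step 3: Substitute into P: x - 141 > 625
Step 4: Simplify: x > 625+141 = 766

766


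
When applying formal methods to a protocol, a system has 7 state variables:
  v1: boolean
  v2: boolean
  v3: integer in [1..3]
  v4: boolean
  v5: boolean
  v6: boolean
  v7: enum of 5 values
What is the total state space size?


State space = product of domain sizes of all variables.
Domain sizes:
  v1 (boolean): 2
  v2 (boolean): 2
  v3 (integer in [1..3]): 3
  v4 (boolean): 2
  v5 (boolean): 2
  v6 (boolean): 2
  v7 (enum of 5 values): 5
Product = 2 * 2 * 3 * 2 * 2 * 2 * 5 = 480

480


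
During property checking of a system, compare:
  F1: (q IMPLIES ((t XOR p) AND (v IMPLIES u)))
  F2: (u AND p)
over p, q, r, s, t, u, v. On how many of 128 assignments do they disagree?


F1 = (q IMPLIES ((t XOR p) AND (v IMPLIES u)))
F2 = (u AND p)
Evaluate both on each of 128 rows (bits = p,q,r,s,t,u,v):
  row 0 [0000000]: F1=1 F2=0 (differ) -> 1
  row 1 [0000001]: F1=1 F2=0 (differ) -> 1
  row 2 [0000010]: F1=1 F2=0 (differ) -> 1
  row 3 [0000011]: F1=1 F2=0 (differ) -> 1
  row 4 [0000100]: F1=1 F2=0 (differ) -> 1
  (every remaining row is evaluated the same way; all 128 results are listed next)
Full result column, 8 rows per line (p,q,r,s fixed per line; t,u,v runs 000..111 left to right):
  rows 0-7 [p,q,r,s=0000]: 11111111  (ones: 8)
  rows 8-15 [p,q,r,s=0001]: 11111111  (ones: 8)
  rows 16-23 [p,q,r,s=0010]: 11111111  (ones: 8)
  rows 24-31 [p,q,r,s=0011]: 11111111  (ones: 8)
  rows 32-39 [p,q,r,s=0100]: 00001011  (ones: 3)
  rows 40-47 [p,q,r,s=0101]: 00001011  (ones: 3)
  rows 48-55 [p,q,r,s=0110]: 00001011  (ones: 3)
  rows 56-63 [p,q,r,s=0111]: 00001011  (ones: 3)
  rows 64-71 [p,q,r,s=1000]: 11001100  (ones: 4)
  rows 72-79 [p,q,r,s=1001]: 11001100  (ones: 4)
  rows 80-87 [p,q,r,s=1010]: 11001100  (ones: 4)
  rows 88-95 [p,q,r,s=1011]: 11001100  (ones: 4)
  rows 96-103 [p,q,r,s=1100]: 10000011  (ones: 3)
  rows 104-111 [p,q,r,s=1101]: 10000011  (ones: 3)
  rows 112-119 [p,q,r,s=1110]: 10000011  (ones: 3)
  rows 120-127 [p,q,r,s=1111]: 10000011  (ones: 3)
Disagreements = 8+8+8+8+3+3+3+3+4+4+4+4+3+3+3+3 = 72

72


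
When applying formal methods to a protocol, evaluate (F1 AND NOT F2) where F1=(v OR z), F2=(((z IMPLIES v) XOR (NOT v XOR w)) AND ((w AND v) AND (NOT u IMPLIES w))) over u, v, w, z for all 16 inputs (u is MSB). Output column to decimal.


F1 = (v OR z)
F2 = (((z IMPLIES v) XOR (NOT v XOR w)) AND ((w AND v) AND (NOT u IMPLIES w)))
Counterexample to F1=>F2 is where F1=1 and F2=0.
Evaluate each row (bits = u,v,w,z, MSB first):
  row 0 [0000]: F1=0 F2=0 -> F1&~F2 -> 0
  row 1 [0001]: F1=1 F2=0 -> F1&~F2 -> 1
  row 2 [0010]: F1=0 F2=0 -> F1&~F2 -> 0
  row 3 [0011]: F1=1 F2=0 -> F1&~F2 -> 1
  row 4 [0100]: F1=1 F2=0 -> F1&~F2 -> 1
  row 5 [0101]: F1=1 F2=0 -> F1&~F2 -> 1
  row 6 [0110]: F1=1 F2=0 -> F1&~F2 -> 1
  row 7 [0111]: F1=1 F2=0 -> F1&~F2 -> 1
  row 8 [1000]: F1=0 F2=0 -> F1&~F2 -> 0
  row 9 [1001]: F1=1 F2=0 -> F1&~F2 -> 1
  row 10 [1010]: F1=0 F2=0 -> F1&~F2 -> 0
  row 11 [1011]: F1=1 F2=0 -> F1&~F2 -> 1
  row 12 [1100]: F1=1 F2=0 -> F1&~F2 -> 1
  row 13 [1101]: F1=1 F2=0 -> F1&~F2 -> 1
  row 14 [1110]: F1=1 F2=0 -> F1&~F2 -> 1
  row 15 [1111]: F1=1 F2=0 -> F1&~F2 -> 1
Full result column, 4 rows per line (u,v fixed per line; w,z runs 00..11 left to right):
  rows 0-3 [u,v=00]: 0101  = hex 5
  rows 4-7 [u,v=01]: 1111  = hex F
  rows 8-11 [u,v=10]: 0101  = hex 5
  rows 12-15 [u,v=11]: 1111  = hex F
Counterexample vector (row 0 .. row 15) = 0101111101011111
Output column grouped in 4s = 0101 1111 0101 1111 = 0x5F5F
Convert to decimal digit by digit (value = value*16 + digit):
  5 -> 5
  5*16 + 15 (F) = 95
  95*16 + 5 = 1525
  1525*16 + 15 (F) = 24415
Decimal = 24415

24415


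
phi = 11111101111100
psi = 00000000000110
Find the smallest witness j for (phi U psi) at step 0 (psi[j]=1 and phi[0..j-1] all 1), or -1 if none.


(phi U psi) at 0: need smallest j with psi[j]=1 and phi[i]=1 for all i in [0,j).
Scan from step 0:
  step 0: phi=1, psi=0 -> continue
  step 1: phi=1, psi=0 -> continue
  step 2: phi=1, psi=0 -> continue
  step 3: phi=1, psi=0 -> continue
  step 6: phi=0 -> phi-prefix broken from here
  step 11: psi=1 but phi already failed -> not a witness
  step 12: psi=1 but phi already failed -> not a witness
  end of trace: no witness -> -1
Witness step = -1

-1


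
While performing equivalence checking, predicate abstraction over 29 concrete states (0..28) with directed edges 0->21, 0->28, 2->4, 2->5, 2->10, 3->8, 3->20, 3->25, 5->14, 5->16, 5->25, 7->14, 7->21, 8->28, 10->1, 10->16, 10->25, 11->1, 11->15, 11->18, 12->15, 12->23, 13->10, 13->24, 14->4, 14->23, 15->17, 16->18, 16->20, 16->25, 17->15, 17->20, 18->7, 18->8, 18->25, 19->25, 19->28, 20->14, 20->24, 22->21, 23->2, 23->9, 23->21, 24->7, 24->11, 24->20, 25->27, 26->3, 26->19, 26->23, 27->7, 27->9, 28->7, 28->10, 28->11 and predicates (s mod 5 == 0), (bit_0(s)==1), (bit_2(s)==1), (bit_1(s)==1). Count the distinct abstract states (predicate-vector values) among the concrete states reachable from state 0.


BFS from 0:
Concrete reachable: {0, 1, 2, 4, 5, 7, 8, 9, 10, 11, 14, 15, 16, 17, 18, 20, 21, 23, 24, 25, 27, 28}
Abstract via predicates (s mod 5 == 0), (bit_0(s)==1), (bit_2(s)==1), (bit_1(s)==1):
  (0,0,0,0) <- {8, 16, 24}
  (0,0,0,1) <- {2, 18}
  (0,0,1,0) <- {4, 28}
  (0,0,1,1) <- {14}
  (0,1,0,0) <- {1, 9, 17}
  (0,1,0,1) <- {11, 27}
  (0,1,1,0) <- {21}
  (0,1,1,1) <- {7, 23}
  (1,0,0,0) <- {0}
  (1,0,0,1) <- {10}
  (1,0,1,0) <- {20}
  (1,1,0,0) <- {25}
  (1,1,1,0) <- {5}
  (1,1,1,1) <- {15}
Distinct abstract states = 14

14


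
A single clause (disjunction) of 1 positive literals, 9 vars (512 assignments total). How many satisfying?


Step 1: Total=2^9=512
Step 2: Unsat when all 1 false: 2^8=256
Step 3: Sat=512-256=256

256


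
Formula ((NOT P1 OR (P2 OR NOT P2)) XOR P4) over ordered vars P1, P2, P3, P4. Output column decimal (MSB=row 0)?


Formula: ((NOT P1 OR (P2 OR NOT P2)) XOR P4) over P1, P2, P3, P4 (16 rows)
Evaluate each row (bits = P1,P2,P3,P4, MSB first):
  row 0 [0000]: ((NOT 0 OR (0 OR NOT 0)) XOR 0) -> 1
  row 1 [0001]: ((NOT 0 OR (0 OR NOT 0)) XOR 1) -> 0
  row 2 [0010]: ((NOT 0 OR (0 OR NOT 0)) XOR 0) -> 1
  row 3 [0011]: ((NOT 0 OR (0 OR NOT 0)) XOR 1) -> 0
  row 4 [0100]: ((NOT 0 OR (1 OR NOT 1)) XOR 0) -> 1
  row 5 [0101]: ((NOT 0 OR (1 OR NOT 1)) XOR 1) -> 0
  row 6 [0110]: ((NOT 0 OR (1 OR NOT 1)) XOR 0) -> 1
  row 7 [0111]: ((NOT 0 OR (1 OR NOT 1)) XOR 1) -> 0
  row 8 [1000]: ((NOT 1 OR (0 OR NOT 0)) XOR 0) -> 1
  row 9 [1001]: ((NOT 1 OR (0 OR NOT 0)) XOR 1) -> 0
  row 10 [1010]: ((NOT 1 OR (0 OR NOT 0)) XOR 0) -> 1
  row 11 [1011]: ((NOT 1 OR (0 OR NOT 0)) XOR 1) -> 0
  row 12 [1100]: ((NOT 1 OR (1 OR NOT 1)) XOR 0) -> 1
  row 13 [1101]: ((NOT 1 OR (1 OR NOT 1)) XOR 1) -> 0
  row 14 [1110]: ((NOT 1 OR (1 OR NOT 1)) XOR 0) -> 1
  row 15 [1111]: ((NOT 1 OR (1 OR NOT 1)) XOR 1) -> 0
Full result column, 4 rows per line (P1,P2 fixed per line; P3,P4 runs 00..11 left to right):
  rows 0-3 [P1,P2=00]: 1010  = hex A
  rows 4-7 [P1,P2=01]: 1010  = hex A
  rows 8-11 [P1,P2=10]: 1010  = hex A
  rows 12-15 [P1,P2=11]: 1010  = hex A
Output column (row 0 .. row 15) = 1010101010101010
Output column grouped in 4s = 1010 1010 1010 1010 = 0xAAAA
Convert to decimal digit by digit (value = value*16 + digit):
  A -> 10
  10*16 + 10 (A) = 170
  170*16 + 10 (A) = 2730
  2730*16 + 10 (A) = 43690
Decimal = 43690

43690


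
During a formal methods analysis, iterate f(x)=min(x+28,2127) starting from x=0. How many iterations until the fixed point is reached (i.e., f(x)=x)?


Step 1: x=0, cap=2127, increment=28
Step 2: x grows by 28 each step until capped at 2127; fixed point is x=2127
Step 3: iterations = ceil(2127/28) = 76

76


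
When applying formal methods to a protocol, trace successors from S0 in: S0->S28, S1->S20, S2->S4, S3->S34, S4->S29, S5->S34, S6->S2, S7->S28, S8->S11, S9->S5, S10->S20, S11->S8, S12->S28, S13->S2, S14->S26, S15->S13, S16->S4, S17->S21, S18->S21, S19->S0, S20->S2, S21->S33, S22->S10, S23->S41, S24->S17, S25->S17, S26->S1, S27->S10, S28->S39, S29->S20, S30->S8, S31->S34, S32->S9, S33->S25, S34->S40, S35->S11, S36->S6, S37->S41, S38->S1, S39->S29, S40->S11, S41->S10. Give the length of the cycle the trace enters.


Trace from S0 until a state repeats:
  S0 -> S28 -> S39 -> S29 -> S20 -> S2 -> S4 -> S29
S29 first seen at step 3, revisited at step 7.
Cycle length = 7 - 3 = 4

4


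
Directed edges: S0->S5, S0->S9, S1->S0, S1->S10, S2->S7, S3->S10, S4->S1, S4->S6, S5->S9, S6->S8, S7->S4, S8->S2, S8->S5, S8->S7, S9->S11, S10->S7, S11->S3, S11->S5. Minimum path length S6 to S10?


BFS layer-by-layer from S6:
  dist 0: {S6}
  dist 1: {S8}
  dist 2: {S2, S5, S7}
  dist 3: {S4, S9}
  dist 4: {S1, S11}
  dist 5: {S0, S3, S10}
  -> S10 reached at distance 5
Shortest path length = 5

5


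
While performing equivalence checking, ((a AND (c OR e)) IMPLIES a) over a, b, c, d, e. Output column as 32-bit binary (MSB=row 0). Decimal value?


Formula: ((a AND (c OR e)) IMPLIES a) over a, b, c, d, e (32 rows)
Evaluate each row (bits = a,b,c,d,e, MSB first):
  row 0 [00000]: ((0 AND (0 OR 0)) IMPLIES 0) -> 1
  row 1 [00001]: ((0 AND (0 OR 1)) IMPLIES 0) -> 1
  row 2 [00010]: ((0 AND (0 OR 0)) IMPLIES 0) -> 1
  row 3 [00011]: ((0 AND (0 OR 1)) IMPLIES 0) -> 1
  row 4 [00100]: ((0 AND (1 OR 0)) IMPLIES 0) -> 1
  row 5 [00101]: ((0 AND (1 OR 1)) IMPLIES 0) -> 1
  row 6 [00110]: ((0 AND (1 OR 0)) IMPLIES 0) -> 1
  row 7 [00111]: ((0 AND (1 OR 1)) IMPLIES 0) -> 1
  row 8 [01000]: ((0 AND (0 OR 0)) IMPLIES 0) -> 1
  row 9 [01001]: ((0 AND (0 OR 1)) IMPLIES 0) -> 1
  row 10 [01010]: ((0 AND (0 OR 0)) IMPLIES 0) -> 1
  row 11 [01011]: ((0 AND (0 OR 1)) IMPLIES 0) -> 1
  row 12 [01100]: ((0 AND (1 OR 0)) IMPLIES 0) -> 1
  row 13 [01101]: ((0 AND (1 OR 1)) IMPLIES 0) -> 1
  row 14 [01110]: ((0 AND (1 OR 0)) IMPLIES 0) -> 1
  row 15 [01111]: ((0 AND (1 OR 1)) IMPLIES 0) -> 1
  row 16 [10000]: ((1 AND (0 OR 0)) IMPLIES 1) -> 1
  row 17 [10001]: ((1 AND (0 OR 1)) IMPLIES 1) -> 1
  row 18 [10010]: ((1 AND (0 OR 0)) IMPLIES 1) -> 1
  row 19 [10011]: ((1 AND (0 OR 1)) IMPLIES 1) -> 1
  row 20 [10100]: ((1 AND (1 OR 0)) IMPLIES 1) -> 1
  row 21 [10101]: ((1 AND (1 OR 1)) IMPLIES 1) -> 1
  row 22 [10110]: ((1 AND (1 OR 0)) IMPLIES 1) -> 1
  row 23 [10111]: ((1 AND (1 OR 1)) IMPLIES 1) -> 1
  row 24 [11000]: ((1 AND (0 OR 0)) IMPLIES 1) -> 1
  row 25 [11001]: ((1 AND (0 OR 1)) IMPLIES 1) -> 1
  row 26 [11010]: ((1 AND (0 OR 0)) IMPLIES 1) -> 1
  row 27 [11011]: ((1 AND (0 OR 1)) IMPLIES 1) -> 1
  row 28 [11100]: ((1 AND (1 OR 0)) IMPLIES 1) -> 1
  row 29 [11101]: ((1 AND (1 OR 1)) IMPLIES 1) -> 1
  row 30 [11110]: ((1 AND (1 OR 0)) IMPLIES 1) -> 1
  row 31 [11111]: ((1 AND (1 OR 1)) IMPLIES 1) -> 1
Full result column, 4 rows per line (a,b,c fixed per line; d,e runs 00..11 left to right):
  rows 0-3 [a,b,c=000]: 1111  = hex F
  rows 4-7 [a,b,c=001]: 1111  = hex F
  rows 8-11 [a,b,c=010]: 1111  = hex F
  rows 12-15 [a,b,c=011]: 1111  = hex F
  rows 16-19 [a,b,c=100]: 1111  = hex F
  rows 20-23 [a,b,c=101]: 1111  = hex F
  rows 24-27 [a,b,c=110]: 1111  = hex F
  rows 28-31 [a,b,c=111]: 1111  = hex F
Output column (row 0 .. row 31) = 11111111111111111111111111111111
Output column grouped in 4s = 1111 1111 1111 1111 1111 1111 1111 1111 = 0xFFFFFFFF
Convert to decimal digit by digit (value = value*16 + digit):
  F -> 15
  15*16 + 15 (F) = 255
  255*16 + 15 (F) = 4095
  4095*16 + 15 (F) = 65535
  65535*16 + 15 (F) = 1048575
  1048575*16 + 15 (F) = 16777215
  16777215*16 + 15 (F) = 268435455
  268435455*16 + 15 (F) = 4294967295
Decimal = 4294967295

4294967295


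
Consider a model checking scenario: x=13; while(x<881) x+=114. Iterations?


Step 1: x goes from 13 toward 881 by 114; the body runs while x<881, so iterations = ceil((bound-start)/step)
Step 2: Distance=868
Step 3: ceil(868/114)=8

8
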